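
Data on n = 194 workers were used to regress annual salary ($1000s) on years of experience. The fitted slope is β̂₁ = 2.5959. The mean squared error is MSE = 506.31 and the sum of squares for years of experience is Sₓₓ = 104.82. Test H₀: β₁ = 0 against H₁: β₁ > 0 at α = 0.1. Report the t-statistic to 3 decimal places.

t = 1.181

SE(β̂₁) = √(MSE/Sₓₓ) = √(506.31/104.82) = 2.19779.
t = 2.5959 / 2.19779 = 1.181.
df = n − 2 = 192.
One-sided p ≈ 0.1195, which is ≥ 0.1, so fail to reject H₀.
The data do not give significant evidence that the true slope on years of experience is positive.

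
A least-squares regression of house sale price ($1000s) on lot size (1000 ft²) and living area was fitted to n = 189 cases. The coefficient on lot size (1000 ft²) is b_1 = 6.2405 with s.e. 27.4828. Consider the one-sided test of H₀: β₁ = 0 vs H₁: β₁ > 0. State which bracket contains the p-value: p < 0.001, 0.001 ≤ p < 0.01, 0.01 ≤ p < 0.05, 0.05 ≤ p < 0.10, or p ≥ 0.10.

t = 6.2405 / 27.4828 = 0.227.
df = n − k − 1 = 189 − 2 − 1 = 186.
One-sided p = P(T_{186} > t) ≈ 0.4103.
So p ≥ 0.10.

p ≥ 0.10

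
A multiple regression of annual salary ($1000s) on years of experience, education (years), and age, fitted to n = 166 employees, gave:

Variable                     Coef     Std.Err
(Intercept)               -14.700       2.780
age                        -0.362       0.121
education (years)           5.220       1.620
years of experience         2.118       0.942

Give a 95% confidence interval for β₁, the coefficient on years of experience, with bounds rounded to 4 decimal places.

Read off: b = 2.118, SE = 0.942 for years of experience.
df = n − k − 1 = 166 − 3 − 1 = 162.
t* = t_{0.025, 162} = 1.974716.
Margin = t* × SE = 1.974716 × 0.942 = 1.860182.
CI: 2.118 ± 1.860182 → (0.2578, 3.9782).

(0.2578, 3.9782)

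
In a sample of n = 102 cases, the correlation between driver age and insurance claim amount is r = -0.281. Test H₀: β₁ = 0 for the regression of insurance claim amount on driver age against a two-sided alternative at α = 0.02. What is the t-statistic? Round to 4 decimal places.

t = -2.9280

t = r·√(n − 2)/√(1 − r²) = -0.281·√100/√0.921039 = -2.9280.
df = n − 2 = 100.
Two-sided p ≈ 0.0042, which is < 0.02, so reject H₀.
There is evidence of a linear association between driver age and insurance claim amount.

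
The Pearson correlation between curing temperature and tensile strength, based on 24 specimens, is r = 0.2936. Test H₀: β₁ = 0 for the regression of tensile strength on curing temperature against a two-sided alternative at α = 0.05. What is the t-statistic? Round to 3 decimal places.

t = 1.441

t = r·√(n − 2)/√(1 − r²) = 0.2936·√22/√0.913799 = 1.441.
df = n − 2 = 22.
Two-sided p ≈ 0.1638, which is ≥ 0.05, so fail to reject H₀.
The data do not give significant evidence of a linear association between curing temperature and tensile strength.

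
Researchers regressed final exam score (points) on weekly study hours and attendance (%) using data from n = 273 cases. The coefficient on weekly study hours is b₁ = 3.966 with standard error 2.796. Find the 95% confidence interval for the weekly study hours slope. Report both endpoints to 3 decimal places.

(-1.539, 9.471)

df = n − k − 1 = 273 − 2 − 1 = 270.
t* = t_{0.025, 270} = 1.968789.
Margin = t* × SE = 1.968789 × 2.796 = 5.50473.
CI: 3.966 ± 5.50473 → (-1.539, 9.471).
With 95% confidence, each one-unit increase in weekly study hours is associated with a change of between -1.539 and 9.471 points in final exam score, holding the other predictors fixed.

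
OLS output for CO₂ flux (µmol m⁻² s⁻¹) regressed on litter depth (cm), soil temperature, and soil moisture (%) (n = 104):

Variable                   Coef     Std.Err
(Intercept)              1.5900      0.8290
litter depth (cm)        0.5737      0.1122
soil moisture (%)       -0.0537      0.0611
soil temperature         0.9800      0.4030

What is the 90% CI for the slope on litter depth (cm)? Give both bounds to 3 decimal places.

(0.387, 0.760)

Read off: b = 0.5737, SE = 0.1122 for litter depth (cm).
df = n − k − 1 = 104 − 3 − 1 = 100.
t* = t_{0.05, 100} = 1.660234.
Margin = t* × SE = 1.660234 × 0.1122 = 0.18628.
CI: 0.5737 ± 0.18628 → (0.387, 0.760).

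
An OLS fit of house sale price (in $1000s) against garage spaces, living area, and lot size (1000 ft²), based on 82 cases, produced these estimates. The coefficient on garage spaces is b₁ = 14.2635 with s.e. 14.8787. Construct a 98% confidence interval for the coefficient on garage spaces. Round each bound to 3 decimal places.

(-21.075, 49.602)

df = n − k − 1 = 82 − 3 − 1 = 78.
t* = t_{0.01, 78} = 2.375111.
Margin = t* × SE = 2.375111 × 14.8787 = 35.33856.
CI: 14.2635 ± 35.33856 → (-21.075, 49.602).
With 98% confidence, each one-unit increase in garage spaces is associated with a change of between -21.075 and 49.602 $1000s in house sale price, holding the other predictors fixed.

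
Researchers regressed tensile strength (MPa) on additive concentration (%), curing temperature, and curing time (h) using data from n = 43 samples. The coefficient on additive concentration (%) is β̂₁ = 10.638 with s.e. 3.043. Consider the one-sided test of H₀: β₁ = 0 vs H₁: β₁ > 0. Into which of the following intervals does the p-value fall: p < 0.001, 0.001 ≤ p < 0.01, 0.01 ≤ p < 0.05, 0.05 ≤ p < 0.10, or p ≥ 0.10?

t = 10.638 / 3.043 = 3.496.
df = n − k − 1 = 43 − 3 − 1 = 39.
One-sided p = P(T_{39} > t) ≈ 0.0006.
So p < 0.001.

p < 0.001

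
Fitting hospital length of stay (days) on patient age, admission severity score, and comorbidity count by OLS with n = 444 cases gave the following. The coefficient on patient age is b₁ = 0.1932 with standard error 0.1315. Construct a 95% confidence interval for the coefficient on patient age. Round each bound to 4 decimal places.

(-0.0652, 0.4516)

df = n − k − 1 = 444 − 3 − 1 = 440.
t* = t_{0.025, 440} = 1.96537.
Margin = t* × SE = 1.96537 × 0.1315 = 0.258446.
CI: 0.1932 ± 0.258446 → (-0.0652, 0.4516).
With 95% confidence, each one-unit increase in patient age is associated with a change of between -0.0652 and 0.4516 days in hospital length of stay, holding the other predictors fixed.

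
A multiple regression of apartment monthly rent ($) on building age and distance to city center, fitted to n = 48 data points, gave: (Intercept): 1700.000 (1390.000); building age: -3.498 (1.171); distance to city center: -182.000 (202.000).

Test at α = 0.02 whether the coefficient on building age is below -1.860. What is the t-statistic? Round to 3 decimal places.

Read off: b = -3.498, SE = 1.171 for building age.
H₀: β₁ = -1.860 vs H₁: β₁ < -1.860.
t = (-3.498 − (-1.860)) / 1.171 = -1.399.
df = n − k − 1 = 48 − 2 − 1 = 45.
One-sided p ≈ 0.0844, which is ≥ 0.02, so fail to reject H₀.
The data do not give significant evidence that the true slope on building age is below -1.860 $ per unit, holding the other predictors fixed.

t = -1.399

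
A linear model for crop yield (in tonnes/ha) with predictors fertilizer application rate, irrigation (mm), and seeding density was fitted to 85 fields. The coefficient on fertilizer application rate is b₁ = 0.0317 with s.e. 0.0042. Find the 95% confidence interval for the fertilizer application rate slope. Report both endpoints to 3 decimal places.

(0.023, 0.040)

df = n − k − 1 = 85 − 3 − 1 = 81.
t* = t_{0.025, 81} = 1.989686.
Margin = t* × SE = 1.989686 × 0.0042 = 0.00836.
CI: 0.0317 ± 0.00836 → (0.023, 0.040).
With 95% confidence, each one-unit increase in fertilizer application rate is associated with a change of between 0.023 and 0.040 tonnes/ha in crop yield, holding the other predictors fixed.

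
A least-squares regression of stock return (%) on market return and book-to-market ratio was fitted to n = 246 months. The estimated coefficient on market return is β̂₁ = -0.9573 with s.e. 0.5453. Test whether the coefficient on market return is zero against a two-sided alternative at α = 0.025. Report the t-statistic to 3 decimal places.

H₀: β₁ = 0 vs H₁: β₁ ≠ 0.
t = (β̂₁ − β₁⁰)/SE = -0.9573 / 0.5453 = -1.756.
df = n − k − 1 = 246 − 2 − 1 = 243.
Two-sided p ≈ 0.0804, which is ≥ 0.025, so fail to reject H₀.
The data do not give significant evidence of an association between market return and stock return, after adjusting for the other predictors.

t = -1.756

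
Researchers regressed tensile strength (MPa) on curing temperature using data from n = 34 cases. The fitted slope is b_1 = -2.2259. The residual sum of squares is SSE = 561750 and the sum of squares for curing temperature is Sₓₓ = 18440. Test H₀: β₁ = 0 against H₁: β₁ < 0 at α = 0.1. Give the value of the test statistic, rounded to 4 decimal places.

MSE = SSE/(n − 2) = 561750/32 = 17554.7.
SE(b_1) = √(MSE/Sₓₓ) = √(17554.7/18440) = 0.9757.
t = -2.2259 / 0.9757 = -2.2813.
df = n − 2 = 32.
One-sided p ≈ 0.0147, which is < 0.1, so reject H₀.
There is evidence that the true slope on curing temperature is negative.

t = -2.2813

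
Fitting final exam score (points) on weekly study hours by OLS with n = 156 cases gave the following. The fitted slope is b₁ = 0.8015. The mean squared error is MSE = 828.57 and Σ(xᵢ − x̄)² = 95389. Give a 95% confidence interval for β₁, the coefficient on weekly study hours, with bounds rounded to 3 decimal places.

SE(b₁) = √(MSE/Sₓₓ) = √(828.57/95389) = 0.0931999.
df = n − 2 = 154.
t* = t_{0.025, 154} = 1.975488.
Margin = t* × SE = 1.975488 × 0.0931999 = 0.18412.
CI: 0.8015 ± 0.18412 → (0.617, 0.986).
With 95% confidence, each one-unit increase in weekly study hours is associated with a change of between 0.617 and 0.986 points in final exam score.

(0.617, 0.986)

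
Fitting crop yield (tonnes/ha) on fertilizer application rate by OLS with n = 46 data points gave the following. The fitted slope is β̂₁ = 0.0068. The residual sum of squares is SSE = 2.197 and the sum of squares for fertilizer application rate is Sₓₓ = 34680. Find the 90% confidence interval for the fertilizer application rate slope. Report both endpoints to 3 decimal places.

MSE = SSE/(n − 2) = 2.197/44 = 0.0499318.
SE(β̂₁) = √(MSE/Sₓₓ) = √(0.0499318/34680) = 0.00119991.
df = n − 2 = 44.
t* = t_{0.05, 44} = 1.68023.
Margin = t* × SE = 1.68023 × 0.00119991 = 0.00202.
CI: 0.0068 ± 0.00202 → (0.005, 0.009).
With 90% confidence, each one-unit increase in fertilizer application rate is associated with a change of between 0.005 and 0.009 tonnes/ha in crop yield.

(0.005, 0.009)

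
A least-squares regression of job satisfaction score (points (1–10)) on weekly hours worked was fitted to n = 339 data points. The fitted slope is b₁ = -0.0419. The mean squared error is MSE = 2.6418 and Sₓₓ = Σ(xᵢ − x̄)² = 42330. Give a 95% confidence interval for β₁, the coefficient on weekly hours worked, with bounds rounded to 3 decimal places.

SE(b₁) = √(MSE/Sₓₓ) = √(2.6418/42330) = 0.00789998.
df = n − 2 = 337.
t* = t_{0.025, 337} = 1.967028.
Margin = t* × SE = 1.967028 × 0.00789998 = 0.01554.
CI: -0.0419 ± 0.01554 → (-0.057, -0.026).
With 95% confidence, each one-unit increase in weekly hours worked is associated with a change of between -0.057 and -0.026 points (1–10) in job satisfaction score.

(-0.057, -0.026)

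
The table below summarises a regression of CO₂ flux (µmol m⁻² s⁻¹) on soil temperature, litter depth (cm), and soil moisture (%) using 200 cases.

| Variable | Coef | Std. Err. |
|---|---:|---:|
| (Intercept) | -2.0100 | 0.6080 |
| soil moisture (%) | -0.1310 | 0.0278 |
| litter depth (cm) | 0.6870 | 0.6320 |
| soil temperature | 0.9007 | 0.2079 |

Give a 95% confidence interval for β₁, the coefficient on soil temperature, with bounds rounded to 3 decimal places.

Read off: b = 0.9007, SE = 0.2079 for soil temperature.
df = n − k − 1 = 200 − 3 − 1 = 196.
t* = t_{0.025, 196} = 1.972141.
Margin = t* × SE = 1.972141 × 0.2079 = 0.41001.
CI: 0.9007 ± 0.41001 → (0.491, 1.311).

(0.491, 1.311)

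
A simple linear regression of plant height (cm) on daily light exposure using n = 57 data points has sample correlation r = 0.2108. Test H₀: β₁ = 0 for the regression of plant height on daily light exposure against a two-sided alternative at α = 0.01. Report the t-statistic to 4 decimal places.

t = 1.5993

t = r·√(n − 2)/√(1 − r²) = 0.2108·√55/√0.955563 = 1.5993.
df = n − 2 = 55.
Two-sided p ≈ 0.1155, which is ≥ 0.01, so fail to reject H₀.
The data do not give significant evidence of a linear association between daily light exposure and plant height.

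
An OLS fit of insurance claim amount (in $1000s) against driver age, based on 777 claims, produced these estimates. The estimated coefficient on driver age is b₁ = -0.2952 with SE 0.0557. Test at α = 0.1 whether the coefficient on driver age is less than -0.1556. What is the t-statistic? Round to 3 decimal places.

H₀: β₁ = -0.1556 vs H₁: β₁ < -0.1556.
t = (b₁ − β₁⁰)/SE = (-0.2952 − (-0.1556)) / 0.0557 = -2.506.
df = n − 2 = 777 − 2 = 775.
One-sided p ≈ 0.0062, which is < 0.1, so reject H₀.
There is evidence that the true slope on driver age is below -0.1556 $1000s per unit.

t = -2.506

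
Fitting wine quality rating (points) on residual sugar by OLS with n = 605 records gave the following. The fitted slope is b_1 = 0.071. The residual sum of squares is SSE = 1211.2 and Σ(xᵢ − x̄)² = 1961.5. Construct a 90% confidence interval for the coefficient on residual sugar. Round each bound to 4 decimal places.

MSE = SSE/(n − 2) = 1211.2/603 = 2.00862.
SE(b_1) = √(MSE/Sₓₓ) = √(2.00862/1961.5) = 0.0320004.
df = n − 2 = 603.
t* = t_{0.05, 603} = 1.647385.
Margin = t* × SE = 1.647385 × 0.0320004 = 0.052717.
CI: 0.071 ± 0.052717 → (0.0183, 0.1237).
With 90% confidence, each one-unit increase in residual sugar is associated with a change of between 0.0183 and 0.1237 points in wine quality rating.

(0.0183, 0.1237)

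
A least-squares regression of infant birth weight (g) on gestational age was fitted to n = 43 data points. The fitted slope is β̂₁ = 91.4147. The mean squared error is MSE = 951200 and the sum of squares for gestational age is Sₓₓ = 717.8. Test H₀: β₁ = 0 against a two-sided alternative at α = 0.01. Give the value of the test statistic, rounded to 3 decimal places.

SE(β̂₁) = √(MSE/Sₓₓ) = √(951200/717.8) = 36.4028.
t = 91.4147 / 36.4028 = 2.511.
df = n − 2 = 41.
Two-sided p ≈ 0.0161, which is ≥ 0.01, so fail to reject H₀.
The data do not give significant evidence of an association between gestational age and infant birth weight.

t = 2.511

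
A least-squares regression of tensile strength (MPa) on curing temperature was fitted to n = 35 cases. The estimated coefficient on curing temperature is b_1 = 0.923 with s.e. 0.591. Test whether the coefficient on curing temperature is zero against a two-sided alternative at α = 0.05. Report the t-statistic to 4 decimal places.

t = 1.5618

H₀: β₁ = 0 vs H₁: β₁ ≠ 0.
t = (b_1 − β₁⁰)/SE = 0.923 / 0.591 = 1.5618.
df = n − 2 = 35 − 2 = 33.
Two-sided p ≈ 0.1279, which is ≥ 0.05, so fail to reject H₀.
The data do not give significant evidence of an association between curing temperature and tensile strength.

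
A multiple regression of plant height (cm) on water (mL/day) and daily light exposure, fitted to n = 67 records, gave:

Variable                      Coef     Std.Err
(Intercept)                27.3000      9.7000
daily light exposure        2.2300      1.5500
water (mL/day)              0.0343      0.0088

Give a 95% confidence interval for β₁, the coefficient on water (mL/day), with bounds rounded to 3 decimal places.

Read off: b = 0.0343, SE = 0.0088 for water (mL/day).
df = n − k − 1 = 67 − 2 − 1 = 64.
t* = t_{0.025, 64} = 1.99773.
Margin = t* × SE = 1.99773 × 0.0088 = 0.01758.
CI: 0.0343 ± 0.01758 → (0.017, 0.052).

(0.017, 0.052)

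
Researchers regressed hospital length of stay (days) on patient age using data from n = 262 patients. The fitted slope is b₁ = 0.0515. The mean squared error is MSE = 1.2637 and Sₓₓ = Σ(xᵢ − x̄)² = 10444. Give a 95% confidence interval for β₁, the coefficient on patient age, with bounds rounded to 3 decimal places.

(0.030, 0.073)

SE(b₁) = √(MSE/Sₓₓ) = √(1.2637/10444) = 0.0109999.
df = n − 2 = 260.
t* = t_{0.025, 260} = 1.96913.
Margin = t* × SE = 1.96913 × 0.0109999 = 0.02166.
CI: 0.0515 ± 0.02166 → (0.030, 0.073).
With 95% confidence, each one-unit increase in patient age is associated with a change of between 0.030 and 0.073 days in hospital length of stay.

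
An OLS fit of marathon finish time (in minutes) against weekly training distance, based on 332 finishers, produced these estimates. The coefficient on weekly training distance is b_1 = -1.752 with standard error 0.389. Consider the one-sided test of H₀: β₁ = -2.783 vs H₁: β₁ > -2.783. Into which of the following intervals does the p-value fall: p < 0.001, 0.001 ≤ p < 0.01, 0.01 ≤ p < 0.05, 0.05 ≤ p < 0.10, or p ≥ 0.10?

t = (-1.752 − (-2.783)) / 0.389 = 2.650.
df = n − 2 = 332 − 2 = 330.
One-sided p = P(T_{330} > t) ≈ 0.0042.
So 0.001 ≤ p < 0.01.

0.001 ≤ p < 0.01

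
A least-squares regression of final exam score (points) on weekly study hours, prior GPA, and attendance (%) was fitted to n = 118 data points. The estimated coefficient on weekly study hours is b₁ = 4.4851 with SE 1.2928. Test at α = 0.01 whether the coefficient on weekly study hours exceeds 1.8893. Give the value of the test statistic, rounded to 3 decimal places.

H₀: β₁ = 1.8893 vs H₁: β₁ > 1.8893.
t = (b₁ − β₁⁰)/SE = (4.4851 − 1.8893) / 1.2928 = 2.008.
df = n − k − 1 = 118 − 3 − 1 = 114.
One-sided p ≈ 0.0235, which is ≥ 0.01, so fail to reject H₀.
The data do not give significant evidence that the true slope on weekly study hours exceeds 1.8893 points per unit, holding the other predictors fixed.

t = 2.008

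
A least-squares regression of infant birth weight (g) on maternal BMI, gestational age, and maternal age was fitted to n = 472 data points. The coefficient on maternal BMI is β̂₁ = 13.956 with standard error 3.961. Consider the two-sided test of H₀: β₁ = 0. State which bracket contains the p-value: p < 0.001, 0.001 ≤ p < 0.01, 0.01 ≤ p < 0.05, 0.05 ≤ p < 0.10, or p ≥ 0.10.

t = 13.956 / 3.961 = 3.523.
df = n − k − 1 = 472 − 3 − 1 = 468.
Two-sided p = 2·P(T_{468} > |t|) ≈ 0.0005.
So p < 0.001.

p < 0.001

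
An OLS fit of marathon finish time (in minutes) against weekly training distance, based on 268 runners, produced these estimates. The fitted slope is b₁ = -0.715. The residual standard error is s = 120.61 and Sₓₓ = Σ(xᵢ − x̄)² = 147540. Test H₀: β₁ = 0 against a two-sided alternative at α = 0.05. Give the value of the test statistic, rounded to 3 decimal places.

t = -2.277

SE(b₁) = s/√Sₓₓ = 120.61/√147540 = 0.313999.
t = -0.715 / 0.313999 = -2.277.
df = n − 2 = 266.
Two-sided p ≈ 0.0236, which is < 0.05, so reject H₀.
There is evidence that weekly training distance is associated with marathon finish time.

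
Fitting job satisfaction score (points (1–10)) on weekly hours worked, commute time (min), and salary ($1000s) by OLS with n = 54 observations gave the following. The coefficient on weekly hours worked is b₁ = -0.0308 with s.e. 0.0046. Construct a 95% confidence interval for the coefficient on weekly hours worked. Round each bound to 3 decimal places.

df = n − k − 1 = 54 − 3 − 1 = 50.
t* = t_{0.025, 50} = 2.008559.
Margin = t* × SE = 2.008559 × 0.0046 = 0.00924.
CI: -0.0308 ± 0.00924 → (-0.040, -0.022).
With 95% confidence, each one-unit increase in weekly hours worked is associated with a change of between -0.040 and -0.022 points (1–10) in job satisfaction score, holding the other predictors fixed.

(-0.040, -0.022)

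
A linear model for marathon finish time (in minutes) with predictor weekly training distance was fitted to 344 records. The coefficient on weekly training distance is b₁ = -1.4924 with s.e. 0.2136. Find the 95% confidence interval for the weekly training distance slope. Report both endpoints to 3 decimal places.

(-1.913, -1.072)

df = n − 2 = 344 − 2 = 342.
t* = t_{0.025, 342} = 1.966925.
Margin = t* × SE = 1.966925 × 0.2136 = 0.42014.
CI: -1.4924 ± 0.42014 → (-1.913, -1.072).
With 95% confidence, each one-unit increase in weekly training distance is associated with a change of between -1.913 and -1.072 minutes in marathon finish time.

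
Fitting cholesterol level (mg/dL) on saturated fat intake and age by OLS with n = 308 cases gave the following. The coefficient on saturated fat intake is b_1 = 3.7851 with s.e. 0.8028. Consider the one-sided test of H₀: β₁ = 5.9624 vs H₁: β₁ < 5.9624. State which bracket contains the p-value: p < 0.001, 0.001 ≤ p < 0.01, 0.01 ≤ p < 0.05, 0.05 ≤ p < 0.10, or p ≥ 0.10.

0.001 ≤ p < 0.01

t = (3.7851 − 5.9624) / 0.8028 = -2.712.
df = n − k − 1 = 308 − 2 − 1 = 305.
One-sided p = P(T_{305} < t) ≈ 0.0035.
So 0.001 ≤ p < 0.01.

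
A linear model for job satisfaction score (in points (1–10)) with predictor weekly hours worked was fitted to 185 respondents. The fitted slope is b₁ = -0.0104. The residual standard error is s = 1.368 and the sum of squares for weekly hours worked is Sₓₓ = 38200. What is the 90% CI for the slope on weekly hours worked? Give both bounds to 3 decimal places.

(-0.022, 0.001)

SE(b₁) = s/√Sₓₓ = 1.368/√38200 = 0.0069993.
df = n − 2 = 183.
t* = t_{0.05, 183} = 1.653223.
Margin = t* × SE = 1.653223 × 0.0069993 = 0.01157.
CI: -0.0104 ± 0.01157 → (-0.022, 0.001).
With 90% confidence, each one-unit increase in weekly hours worked is associated with a change of between -0.022 and 0.001 points (1–10) in job satisfaction score.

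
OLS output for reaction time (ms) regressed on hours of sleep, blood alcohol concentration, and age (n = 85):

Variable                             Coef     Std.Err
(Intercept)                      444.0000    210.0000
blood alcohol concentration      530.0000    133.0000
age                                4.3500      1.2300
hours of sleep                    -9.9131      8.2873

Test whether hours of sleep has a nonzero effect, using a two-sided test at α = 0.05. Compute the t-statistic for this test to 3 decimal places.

t = -1.196

Read off: b = -9.9131, SE = 8.2873 for hours of sleep.
H₀: β₁ = 0 vs H₁: β₁ ≠ 0.
t = -9.9131 / 8.2873 = -1.196.
df = n − k − 1 = 85 − 3 − 1 = 81.
Two-sided p ≈ 0.2351, which is ≥ 0.05, so fail to reject H₀.
The data do not give significant evidence of an association between hours of sleep and reaction time, after adjusting for the other predictors.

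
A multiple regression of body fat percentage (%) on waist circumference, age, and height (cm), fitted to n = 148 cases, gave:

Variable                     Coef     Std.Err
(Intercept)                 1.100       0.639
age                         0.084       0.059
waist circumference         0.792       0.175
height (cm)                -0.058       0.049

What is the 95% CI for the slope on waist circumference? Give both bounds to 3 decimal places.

(0.446, 1.138)

Read off: b = 0.792, SE = 0.175 for waist circumference.
df = n − k − 1 = 148 − 3 − 1 = 144.
t* = t_{0.025, 144} = 1.976575.
Margin = t* × SE = 1.976575 × 0.175 = 0.34590.
CI: 0.792 ± 0.34590 → (0.446, 1.138).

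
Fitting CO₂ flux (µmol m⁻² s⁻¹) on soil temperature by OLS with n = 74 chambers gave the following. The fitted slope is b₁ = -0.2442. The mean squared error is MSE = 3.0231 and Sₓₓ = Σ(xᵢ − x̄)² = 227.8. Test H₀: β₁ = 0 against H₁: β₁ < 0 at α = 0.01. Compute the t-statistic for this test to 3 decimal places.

SE(b₁) = √(MSE/Sₓₓ) = √(3.0231/227.8) = 0.115199.
t = -0.2442 / 0.115199 = -2.120.
df = n − 2 = 72.
One-sided p ≈ 0.0187, which is ≥ 0.01, so fail to reject H₀.
The data do not give significant evidence that the true slope on soil temperature is negative.

t = -2.120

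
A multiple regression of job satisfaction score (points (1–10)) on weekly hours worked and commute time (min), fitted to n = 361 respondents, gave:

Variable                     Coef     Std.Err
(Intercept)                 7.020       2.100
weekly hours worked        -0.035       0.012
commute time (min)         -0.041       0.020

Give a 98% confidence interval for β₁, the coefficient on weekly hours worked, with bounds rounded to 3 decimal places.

(-0.063, -0.007)

Read off: b = -0.035, SE = 0.012 for weekly hours worked.
df = n − k − 1 = 361 − 2 − 1 = 358.
t* = t_{0.01, 358} = 2.336809.
Margin = t* × SE = 2.336809 × 0.012 = 0.02804.
CI: -0.035 ± 0.02804 → (-0.063, -0.007).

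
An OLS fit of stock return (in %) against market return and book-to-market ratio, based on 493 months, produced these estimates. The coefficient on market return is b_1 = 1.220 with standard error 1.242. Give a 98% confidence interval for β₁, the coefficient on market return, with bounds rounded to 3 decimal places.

(-1.679, 4.119)

df = n − k − 1 = 493 − 2 − 1 = 490.
t* = t_{0.01, 490} = 2.333982.
Margin = t* × SE = 2.333982 × 1.242 = 2.89881.
CI: 1.220 ± 2.89881 → (-1.679, 4.119).
With 98% confidence, each one-unit increase in market return is associated with a change of between -1.679 and 4.119 % in stock return, holding the other predictors fixed.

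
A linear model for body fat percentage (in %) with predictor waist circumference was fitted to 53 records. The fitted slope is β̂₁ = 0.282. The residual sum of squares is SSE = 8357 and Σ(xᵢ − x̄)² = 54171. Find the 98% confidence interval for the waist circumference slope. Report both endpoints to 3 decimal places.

(0.150, 0.414)

MSE = SSE/(n − 2) = 8357/51 = 163.863.
SE(β̂₁) = √(MSE/Sₓₓ) = √(163.863/54171) = 0.0549992.
df = n − 2 = 51.
t* = t_{0.01, 51} = 2.401718.
Margin = t* × SE = 2.401718 × 0.0549992 = 0.13209.
CI: 0.282 ± 0.13209 → (0.150, 0.414).
With 98% confidence, each one-unit increase in waist circumference is associated with a change of between 0.150 and 0.414 % in body fat percentage.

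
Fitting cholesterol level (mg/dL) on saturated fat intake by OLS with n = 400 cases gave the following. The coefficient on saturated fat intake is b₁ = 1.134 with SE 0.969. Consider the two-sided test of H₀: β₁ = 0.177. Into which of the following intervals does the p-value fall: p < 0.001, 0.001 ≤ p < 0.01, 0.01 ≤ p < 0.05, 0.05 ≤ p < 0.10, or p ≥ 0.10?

t = (1.134 − 0.177) / 0.969 = 0.988.
df = n − 2 = 400 − 2 = 398.
Two-sided p = 2·P(T_{398} > |t|) ≈ 0.3239.
So p ≥ 0.10.

p ≥ 0.10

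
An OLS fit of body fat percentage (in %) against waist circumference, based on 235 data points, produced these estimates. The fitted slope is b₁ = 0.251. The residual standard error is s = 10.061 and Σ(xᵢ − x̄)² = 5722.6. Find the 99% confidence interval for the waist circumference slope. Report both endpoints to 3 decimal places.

(-0.094, 0.596)

SE(b₁) = s/√Sₓₓ = 10.061/√5722.6 = 0.132998.
df = n − 2 = 233.
t* = t_{0.005, 233} = 2.597094.
Margin = t* × SE = 2.597094 × 0.132998 = 0.34541.
CI: 0.251 ± 0.34541 → (-0.094, 0.596).
With 99% confidence, each one-unit increase in waist circumference is associated with a change of between -0.094 and 0.596 % in body fat percentage.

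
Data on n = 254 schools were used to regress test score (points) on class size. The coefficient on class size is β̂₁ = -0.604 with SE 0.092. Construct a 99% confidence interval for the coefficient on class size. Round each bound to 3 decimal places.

df = n − 2 = 254 − 2 = 252.
t* = t_{0.005, 252} = 2.595479.
Margin = t* × SE = 2.595479 × 0.092 = 0.23878.
CI: -0.604 ± 0.23878 → (-0.843, -0.365).
With 99% confidence, each one-unit increase in class size is associated with a change of between -0.843 and -0.365 points in test score.

(-0.843, -0.365)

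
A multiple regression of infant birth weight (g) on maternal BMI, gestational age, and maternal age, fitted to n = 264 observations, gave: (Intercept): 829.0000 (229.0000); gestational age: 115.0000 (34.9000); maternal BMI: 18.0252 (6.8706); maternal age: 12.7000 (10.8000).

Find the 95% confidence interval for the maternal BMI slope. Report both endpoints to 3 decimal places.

Read off: b = 18.0252, SE = 6.8706 for maternal BMI.
df = n − k − 1 = 264 − 3 − 1 = 260.
t* = t_{0.025, 260} = 1.96913.
Margin = t* × SE = 1.96913 × 6.8706 = 13.52910.
CI: 18.0252 ± 13.52910 → (4.496, 31.554).

(4.496, 31.554)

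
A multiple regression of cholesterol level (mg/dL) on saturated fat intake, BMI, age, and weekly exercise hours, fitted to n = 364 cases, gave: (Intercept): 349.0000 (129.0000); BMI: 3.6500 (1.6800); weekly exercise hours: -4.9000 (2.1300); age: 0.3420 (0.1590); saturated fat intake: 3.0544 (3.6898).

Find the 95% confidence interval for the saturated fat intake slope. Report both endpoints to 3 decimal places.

Read off: b = 3.0544, SE = 3.6898 for saturated fat intake.
df = n − k − 1 = 364 − 4 − 1 = 359.
t* = t_{0.025, 359} = 1.966594.
Margin = t* × SE = 1.966594 × 3.6898 = 7.25634.
CI: 3.0544 ± 7.25634 → (-4.202, 10.311).

(-4.202, 10.311)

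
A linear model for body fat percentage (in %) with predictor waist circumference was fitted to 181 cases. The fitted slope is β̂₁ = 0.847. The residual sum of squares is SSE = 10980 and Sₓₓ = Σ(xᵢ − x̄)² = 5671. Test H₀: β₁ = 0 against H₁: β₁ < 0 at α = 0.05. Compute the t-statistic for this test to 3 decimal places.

MSE = SSE/(n − 2) = 10980/179 = 61.3408.
SE(β̂₁) = √(MSE/Sₓₓ) = √(61.3408/5671) = 0.104003.
t = 0.847 / 0.104003 = 8.144.
df = n − 2 = 179.
One-sided p ≈ 1.0000, which is ≥ 0.05, so fail to reject H₀.
The data do not give significant evidence that the true slope on waist circumference is negative.

t = 8.144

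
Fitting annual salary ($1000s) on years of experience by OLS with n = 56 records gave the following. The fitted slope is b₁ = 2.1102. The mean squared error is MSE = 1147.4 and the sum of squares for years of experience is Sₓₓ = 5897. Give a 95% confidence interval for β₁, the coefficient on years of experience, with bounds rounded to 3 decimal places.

SE(b₁) = √(MSE/Sₓₓ) = √(1147.4/5897) = 0.441105.
df = n − 2 = 54.
t* = t_{0.025, 54} = 2.004879.
Margin = t* × SE = 2.004879 × 0.441105 = 0.88436.
CI: 2.1102 ± 0.88436 → (1.226, 2.995).
With 95% confidence, each one-unit increase in years of experience is associated with a change of between 1.226 and 2.995 $1000s in annual salary.

(1.226, 2.995)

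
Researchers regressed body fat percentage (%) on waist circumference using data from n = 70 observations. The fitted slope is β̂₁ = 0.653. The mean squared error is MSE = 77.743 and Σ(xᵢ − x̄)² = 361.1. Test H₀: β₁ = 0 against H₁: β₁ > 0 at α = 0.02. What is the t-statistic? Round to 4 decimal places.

SE(β̂₁) = √(MSE/Sₓₓ) = √(77.743/361.1) = 0.463999.
t = 0.653 / 0.463999 = 1.4073.
df = n − 2 = 68.
One-sided p ≈ 0.0819, which is ≥ 0.02, so fail to reject H₀.
The data do not give significant evidence that the true slope on waist circumference is positive.

t = 1.4073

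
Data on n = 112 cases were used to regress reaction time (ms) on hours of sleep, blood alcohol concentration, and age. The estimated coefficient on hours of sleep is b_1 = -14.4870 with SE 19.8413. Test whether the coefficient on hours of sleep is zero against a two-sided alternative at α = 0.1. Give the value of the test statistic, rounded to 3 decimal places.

t = -0.730

H₀: β₁ = 0 vs H₁: β₁ ≠ 0.
t = (b_1 − β₁⁰)/SE = -14.4870 / 19.8413 = -0.730.
df = n − k − 1 = 112 − 3 − 1 = 108.
Two-sided p ≈ 0.4669, which is ≥ 0.1, so fail to reject H₀.
The data do not give significant evidence of an association between hours of sleep and reaction time, after adjusting for the other predictors.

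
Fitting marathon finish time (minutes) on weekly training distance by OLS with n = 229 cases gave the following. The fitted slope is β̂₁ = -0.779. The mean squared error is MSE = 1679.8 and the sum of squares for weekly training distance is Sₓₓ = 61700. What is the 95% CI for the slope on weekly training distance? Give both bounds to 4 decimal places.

(-1.1041, -0.4539)

SE(β̂₁) = √(MSE/Sₓₓ) = √(1679.8/61700) = 0.165001.
df = n − 2 = 227.
t* = t_{0.025, 227} = 1.97047.
Margin = t* × SE = 1.97047 × 0.165001 = 0.325129.
CI: -0.779 ± 0.325129 → (-1.1041, -0.4539).
With 95% confidence, each one-unit increase in weekly training distance is associated with a change of between -1.1041 and -0.4539 minutes in marathon finish time.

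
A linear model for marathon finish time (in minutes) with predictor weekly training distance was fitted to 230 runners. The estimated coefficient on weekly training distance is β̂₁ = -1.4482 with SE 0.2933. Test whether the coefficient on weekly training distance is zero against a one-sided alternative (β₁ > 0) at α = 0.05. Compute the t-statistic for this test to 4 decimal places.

t = -4.9376

H₀: β₁ = 0 vs H₁: β₁ > 0.
t = (β̂₁ − β₁⁰)/SE = -1.4482 / 0.2933 = -4.9376.
df = n − 2 = 230 − 2 = 228.
One-sided p ≈ 1.0000, which is ≥ 0.05, so fail to reject H₀.
The data do not give significant evidence that the true slope on weekly training distance is positive.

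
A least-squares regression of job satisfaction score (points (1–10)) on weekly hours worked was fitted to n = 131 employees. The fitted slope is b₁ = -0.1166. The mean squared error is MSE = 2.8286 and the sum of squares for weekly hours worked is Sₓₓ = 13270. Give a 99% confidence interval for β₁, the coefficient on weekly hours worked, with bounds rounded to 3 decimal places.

SE(b₁) = √(MSE/Sₓₓ) = √(2.8286/13270) = 0.0145999.
df = n − 2 = 129.
t* = t_{0.005, 129} = 2.614479.
Margin = t* × SE = 2.614479 × 0.0145999 = 0.03817.
CI: -0.1166 ± 0.03817 → (-0.155, -0.078).
With 99% confidence, each one-unit increase in weekly hours worked is associated with a change of between -0.155 and -0.078 points (1–10) in job satisfaction score.

(-0.155, -0.078)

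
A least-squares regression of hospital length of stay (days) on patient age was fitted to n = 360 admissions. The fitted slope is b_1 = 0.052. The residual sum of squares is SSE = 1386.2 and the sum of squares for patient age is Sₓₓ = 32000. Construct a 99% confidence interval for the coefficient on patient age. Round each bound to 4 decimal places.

MSE = SSE/(n − 2) = 1386.2/358 = 3.87207.
SE(b_1) = √(MSE/Sₓₓ) = √(3.87207/32000) = 0.0110001.
df = n − 2 = 358.
t* = t_{0.005, 358} = 2.589632.
Margin = t* × SE = 2.589632 × 0.0110001 = 0.028486.
CI: 0.052 ± 0.028486 → (0.0235, 0.0805).
With 99% confidence, each one-unit increase in patient age is associated with a change of between 0.0235 and 0.0805 days in hospital length of stay.

(0.0235, 0.0805)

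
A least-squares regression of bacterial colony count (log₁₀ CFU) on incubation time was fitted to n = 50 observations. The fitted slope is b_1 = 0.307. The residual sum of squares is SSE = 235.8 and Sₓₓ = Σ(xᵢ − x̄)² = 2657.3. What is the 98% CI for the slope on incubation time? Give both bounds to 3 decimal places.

MSE = SSE/(n − 2) = 235.8/48 = 4.9125.
SE(b_1) = √(MSE/Sₓₓ) = √(4.9125/2657.3) = 0.0429963.
df = n − 2 = 48.
t* = t_{0.01, 48} = 2.406581.
Margin = t* × SE = 2.406581 × 0.0429963 = 0.10347.
CI: 0.307 ± 0.10347 → (0.204, 0.410).
With 98% confidence, each one-unit increase in incubation time is associated with a change of between 0.204 and 0.410 log₁₀ CFU in bacterial colony count.

(0.204, 0.410)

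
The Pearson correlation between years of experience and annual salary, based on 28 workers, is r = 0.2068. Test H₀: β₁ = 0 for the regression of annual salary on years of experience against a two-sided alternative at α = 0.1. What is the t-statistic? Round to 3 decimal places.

t = r·√(n − 2)/√(1 − r²) = 0.2068·√26/√0.957234 = 1.078.
df = n − 2 = 26.
Two-sided p ≈ 0.2910, which is ≥ 0.1, so fail to reject H₀.
The data do not give significant evidence of a linear association between years of experience and annual salary.

t = 1.078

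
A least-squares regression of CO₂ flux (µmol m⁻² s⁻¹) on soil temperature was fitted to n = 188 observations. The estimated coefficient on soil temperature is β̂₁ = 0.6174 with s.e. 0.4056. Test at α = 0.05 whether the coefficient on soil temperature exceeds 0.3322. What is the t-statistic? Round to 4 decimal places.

t = 0.7032

H₀: β₁ = 0.3322 vs H₁: β₁ > 0.3322.
t = (β̂₁ − β₁⁰)/SE = (0.6174 − 0.3322) / 0.4056 = 0.7032.
df = n − 2 = 188 − 2 = 186.
One-sided p ≈ 0.2414, which is ≥ 0.05, so fail to reject H₀.
The data do not give significant evidence that the true slope on soil temperature exceeds 0.3322 µmol m⁻² s⁻¹ per unit.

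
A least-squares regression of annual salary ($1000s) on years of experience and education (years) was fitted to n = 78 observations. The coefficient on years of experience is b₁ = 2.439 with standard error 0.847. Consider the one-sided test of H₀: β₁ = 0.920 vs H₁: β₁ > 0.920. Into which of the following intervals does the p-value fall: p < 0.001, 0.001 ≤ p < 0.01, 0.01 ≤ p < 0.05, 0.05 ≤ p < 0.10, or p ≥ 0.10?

t = (2.439 − 0.920) / 0.847 = 1.793.
df = n − k − 1 = 78 − 2 − 1 = 75.
One-sided p = P(T_{75} > t) ≈ 0.0385.
So 0.01 ≤ p < 0.05.

0.01 ≤ p < 0.05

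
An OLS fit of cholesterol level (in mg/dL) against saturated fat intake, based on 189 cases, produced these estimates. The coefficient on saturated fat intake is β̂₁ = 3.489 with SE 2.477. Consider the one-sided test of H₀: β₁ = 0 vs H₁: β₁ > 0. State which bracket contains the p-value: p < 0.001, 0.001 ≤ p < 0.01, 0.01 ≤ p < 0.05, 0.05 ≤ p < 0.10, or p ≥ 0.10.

0.05 ≤ p < 0.10

t = 3.489 / 2.477 = 1.409.
df = n − 2 = 189 − 2 = 187.
One-sided p = P(T_{187} > t) ≈ 0.0803.
So 0.05 ≤ p < 0.10.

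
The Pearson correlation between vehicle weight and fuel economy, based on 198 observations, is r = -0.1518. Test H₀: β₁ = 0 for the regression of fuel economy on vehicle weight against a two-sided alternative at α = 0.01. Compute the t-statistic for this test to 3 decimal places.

t = -2.150

t = r·√(n − 2)/√(1 − r²) = -0.1518·√196/√0.976957 = -2.150.
df = n − 2 = 196.
Two-sided p ≈ 0.0328, which is ≥ 0.01, so fail to reject H₀.
The data do not give significant evidence of a linear association between vehicle weight and fuel economy.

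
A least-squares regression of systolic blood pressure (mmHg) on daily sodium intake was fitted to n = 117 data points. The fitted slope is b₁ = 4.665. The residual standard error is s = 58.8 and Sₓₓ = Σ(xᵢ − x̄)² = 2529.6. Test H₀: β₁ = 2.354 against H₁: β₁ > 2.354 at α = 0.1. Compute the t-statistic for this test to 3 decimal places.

t = 1.977

SE(b₁) = s/√Sₓₓ = 58.8/√2529.6 = 1.1691.
t = (4.665 − 2.354) / 1.1691 = 1.977.
df = n − 2 = 115.
One-sided p ≈ 0.0252, which is < 0.1, so reject H₀.
There is evidence that the true slope on daily sodium intake exceeds 2.354 mmHg per unit.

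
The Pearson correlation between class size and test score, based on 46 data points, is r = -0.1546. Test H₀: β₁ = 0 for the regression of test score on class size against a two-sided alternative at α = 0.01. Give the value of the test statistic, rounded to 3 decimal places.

t = r·√(n − 2)/√(1 − r²) = -0.1546·√44/√0.976099 = -1.038.
df = n − 2 = 44.
Two-sided p ≈ 0.3050, which is ≥ 0.01, so fail to reject H₀.
The data do not give significant evidence of a linear association between class size and test score.

t = -1.038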